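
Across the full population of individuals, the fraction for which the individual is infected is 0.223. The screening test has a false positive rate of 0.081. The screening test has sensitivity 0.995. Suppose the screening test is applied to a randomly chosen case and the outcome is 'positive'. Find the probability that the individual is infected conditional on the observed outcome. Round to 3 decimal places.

Write H for 'the individual is infected'. Prior odds H:¬H = 0.223/0.777 = 0.28700. For the 'positive' outcome, the likelihood ratio is 0.995/0.081 = 12.284.
Posterior odds = 0.28700 × 12.284 = 3.5255, so P(H|E) = 3.5255/(1+3.5255) = 0.779.

P(H | E) ≈ 0.779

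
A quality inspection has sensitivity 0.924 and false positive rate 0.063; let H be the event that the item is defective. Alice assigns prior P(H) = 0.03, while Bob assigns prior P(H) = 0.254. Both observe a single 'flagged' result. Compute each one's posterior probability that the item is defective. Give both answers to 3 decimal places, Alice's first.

The likelihood ratio for a 'flagged' result is 0.924/0.063 = 14.667.
Alice: prior odds 0.03/0.97 = 0.030928; posterior odds 0.45361; posterior probability 0.312.
Bob: prior odds 0.254/0.746 = 0.34048; posterior odds 4.9937; posterior probability 0.833.

Alice: 0.312; Bob: 0.833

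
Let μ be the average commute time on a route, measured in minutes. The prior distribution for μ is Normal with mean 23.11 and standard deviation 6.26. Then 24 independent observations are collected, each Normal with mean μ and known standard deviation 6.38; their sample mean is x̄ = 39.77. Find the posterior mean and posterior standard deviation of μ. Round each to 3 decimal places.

Posterior mean ≈ 39.079; posterior SD ≈ 1.275

With known σ, the Normal prior is conjugate. Weight on the data is w = (n/σ²)/(n/σ² + 1/τ₀²) = 0.589617/(0.589617+0.0255183) = 0.95852.
Posterior mean = w·x̄ + (1−w)·μ₀ = 0.95852·39.77 + 0.041484·23.11 = 39.079. Posterior variance = 1/(0.589617+0.0255183) = 1.62566, so SD = 1.275.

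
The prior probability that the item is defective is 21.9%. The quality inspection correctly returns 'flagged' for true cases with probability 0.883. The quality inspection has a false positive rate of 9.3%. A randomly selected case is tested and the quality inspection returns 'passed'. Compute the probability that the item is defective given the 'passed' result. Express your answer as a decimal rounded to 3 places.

Let H be the event that the item is defective. P(H) = 0.219, so P(¬H) = 0.781. With E the 'passed' result, P(E|H) = 0.117 and P(E|¬H) = 0.907.
P(E) = 0.117·0.219 + 0.907·0.781 = 0.025623 + 0.70837 = 0.73399.
By Bayes' theorem, P(H|E) = 0.025623 / 0.73399 = 0.035.

P(H | E) ≈ 0.035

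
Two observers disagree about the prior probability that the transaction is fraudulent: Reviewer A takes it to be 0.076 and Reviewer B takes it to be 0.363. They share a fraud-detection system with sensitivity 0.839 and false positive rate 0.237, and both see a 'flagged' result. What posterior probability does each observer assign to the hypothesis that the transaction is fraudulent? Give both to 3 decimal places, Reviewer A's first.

Reviewer A: 0.226; Reviewer B: 0.669

The likelihood ratio for a 'flagged' result is 0.839/0.237 = 3.5401.
Reviewer A: prior odds 0.076/0.924 = 0.082251; posterior odds 0.29118; posterior probability 0.226.
Reviewer B: prior odds 0.363/0.637 = 0.56986; posterior odds 2.0173; posterior probability 0.669.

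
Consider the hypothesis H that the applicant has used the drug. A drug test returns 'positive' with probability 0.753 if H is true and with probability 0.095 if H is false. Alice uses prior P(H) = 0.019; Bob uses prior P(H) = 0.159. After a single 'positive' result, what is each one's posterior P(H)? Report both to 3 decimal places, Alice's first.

P('+'|H) = 0.753, P('+'|¬H) = 0.095.
Alice: numerator 0.753·0.019 = 0.014307; evidence = 0.014307+0.095·0.981 = 0.10750; posterior = 0.133.
Bob: numerator 0.753·0.159 = 0.11973; evidence = 0.11973+0.095·0.841 = 0.19962; posterior = 0.600.

Alice: 0.133; Bob: 0.600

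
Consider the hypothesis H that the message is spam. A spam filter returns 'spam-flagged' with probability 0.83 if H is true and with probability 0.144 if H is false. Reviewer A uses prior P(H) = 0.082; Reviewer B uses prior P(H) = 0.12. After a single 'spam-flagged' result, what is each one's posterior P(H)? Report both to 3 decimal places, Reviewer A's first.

Reviewer A: 0.340; Reviewer B: 0.440

The likelihood ratio for a 'spam-flagged' result is 0.83/0.144 = 5.7639.
Reviewer A: prior odds 0.082/0.918 = 0.089325; posterior odds 0.51486; posterior probability 0.340.
Reviewer B: prior odds 0.12/0.88 = 0.13636; posterior odds 0.78598; posterior probability 0.440.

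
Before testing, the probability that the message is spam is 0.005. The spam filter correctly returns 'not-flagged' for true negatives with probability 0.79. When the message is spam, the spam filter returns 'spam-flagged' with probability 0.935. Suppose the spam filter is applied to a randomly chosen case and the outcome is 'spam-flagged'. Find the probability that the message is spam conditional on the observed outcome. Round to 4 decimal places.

P(H | E) ≈ 0.0219

Let H be the event that the message is spam. P(H) = 0.005, so P(¬H) = 0.995. With E the 'spam-flagged' result, P(E|H) = 0.935 and P(E|¬H) = 0.21.
P(E) = 0.935·0.005 + 0.21·0.995 = 0.0046750 + 0.20895 = 0.21363.
By Bayes' theorem, P(H|E) = 0.0046750 / 0.21363 = 0.0219.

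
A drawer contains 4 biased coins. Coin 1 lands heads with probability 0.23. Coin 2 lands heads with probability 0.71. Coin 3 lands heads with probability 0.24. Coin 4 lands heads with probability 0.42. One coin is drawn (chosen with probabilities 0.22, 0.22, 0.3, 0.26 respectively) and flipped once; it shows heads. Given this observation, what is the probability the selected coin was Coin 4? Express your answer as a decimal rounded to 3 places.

P(heads|C1) = 0.23; P(heads|C2) = 0.71; P(heads|C3) = 0.24; P(heads|C4) = 0.42.
Prior × likelihood for each source: 0.22·0.23=0.05060, 0.22·0.71=0.1562, 0.3·0.24=0.07200, 0.26·0.42=0.1092. Summing gives P(heads) = 0.38800.
P(Coin 4 | heads) = 0.1092 / 0.38800 = 0.281.

Posterior probability ≈ 0.281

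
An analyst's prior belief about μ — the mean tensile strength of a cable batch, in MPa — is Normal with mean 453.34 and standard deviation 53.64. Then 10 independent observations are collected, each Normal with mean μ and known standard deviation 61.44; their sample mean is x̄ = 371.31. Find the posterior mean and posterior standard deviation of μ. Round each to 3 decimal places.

Prior precision 1/τ₀² = 1/53.64² = 0.00034755; data precision n/σ² = 10/61.44² = 0.00264910.
Posterior precision = 0.00034755 + 0.00264910 = 0.00299665, giving posterior SD = 1/√0.00299665 = 18.268.
Posterior mean = (0.00034755·453.34 + 0.00264910·371.31) / 0.00299665 = 380.824.

Posterior mean ≈ 380.824; posterior SD ≈ 18.268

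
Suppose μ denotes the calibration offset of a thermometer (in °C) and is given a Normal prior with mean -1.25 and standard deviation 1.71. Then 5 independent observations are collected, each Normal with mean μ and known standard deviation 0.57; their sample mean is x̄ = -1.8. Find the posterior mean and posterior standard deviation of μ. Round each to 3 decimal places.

Posterior mean ≈ -1.788; posterior SD ≈ 0.252

With known σ, the Normal prior is conjugate. Weight on the data is w = (n/σ²)/(n/σ² + 1/τ₀²) = 15.3894/(15.3894+0.341986) = 0.97826.
Posterior mean = w·x̄ + (1−w)·μ₀ = 0.97826·-1.8 + 0.021739·-1.25 = -1.788. Posterior variance = 1/(15.3894+0.341986) = 0.0635674, so SD = 0.252.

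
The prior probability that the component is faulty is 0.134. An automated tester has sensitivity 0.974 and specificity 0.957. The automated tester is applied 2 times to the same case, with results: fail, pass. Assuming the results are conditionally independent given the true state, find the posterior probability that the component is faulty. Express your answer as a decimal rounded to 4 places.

Posterior P(H) ≈ 0.0869

With H the event that the component is faulty, the joint likelihood of the observed sequence is P(data|H) = 0.974·0.026 = 0.025324 and P(data|¬H) = 0.043·0.957 = 0.041151.
Bayes: P(H|data) = 0.134·0.025324 / (0.134·0.025324 + 0.866·0.041151) = 0.0033934/0.039030 = 0.0869.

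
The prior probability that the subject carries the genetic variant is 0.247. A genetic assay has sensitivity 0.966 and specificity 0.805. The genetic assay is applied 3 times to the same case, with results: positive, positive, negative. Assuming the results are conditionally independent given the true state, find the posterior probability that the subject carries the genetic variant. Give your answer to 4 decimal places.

Posterior P(H) ≈ 0.2537

With H the event that the subject carries the genetic variant, the joint likelihood of the observed sequence is P(data|H) = 0.966·0.966·0.034 = 0.031727 and P(data|¬H) = 0.195·0.195·0.805 = 0.030610.
Bayes: P(H|data) = 0.247·0.031727 / (0.247·0.031727 + 0.753·0.030610) = 0.0078366/0.030886 = 0.2537.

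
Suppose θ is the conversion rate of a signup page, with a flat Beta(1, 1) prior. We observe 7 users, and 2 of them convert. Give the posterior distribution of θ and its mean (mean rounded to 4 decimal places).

Posterior: Beta(3, 6); mean ≈ 0.3333

The binomial likelihood is conjugate to the Beta prior: with 2 successes and 5 failures, the posterior is Beta(1+2, 1+5) = Beta(3, 6).
E[θ | data] = 3/(3+6) = 0.3333.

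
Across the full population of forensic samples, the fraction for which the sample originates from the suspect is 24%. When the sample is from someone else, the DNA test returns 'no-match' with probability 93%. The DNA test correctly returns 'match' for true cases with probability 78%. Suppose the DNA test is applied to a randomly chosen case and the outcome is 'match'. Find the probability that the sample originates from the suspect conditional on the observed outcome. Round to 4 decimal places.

Write H for 'the sample originates from the suspect'. Prior odds H:¬H = 0.24/0.76 = 0.31579. For the 'match' outcome, the likelihood ratio is 0.78/0.07 = 11.143.
Posterior odds = 0.31579 × 11.143 = 3.5188, so P(H|E) = 3.5188/(1+3.5188) = 0.7787.

P(H | E) ≈ 0.7787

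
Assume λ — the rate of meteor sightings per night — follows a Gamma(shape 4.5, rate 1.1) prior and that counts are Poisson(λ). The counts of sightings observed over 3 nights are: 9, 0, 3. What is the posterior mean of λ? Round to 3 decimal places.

Posterior mean ≈ 4.024

Total count ∑xᵢ = 12 over n = 3 nights.
Gamma is conjugate to the Poisson likelihood: posterior is Gamma(shape = 4.5+12 = 16.5, rate = 1.1+3 = 4.1).
Posterior mean = shape/rate = 16.5/4.1 = 4.024.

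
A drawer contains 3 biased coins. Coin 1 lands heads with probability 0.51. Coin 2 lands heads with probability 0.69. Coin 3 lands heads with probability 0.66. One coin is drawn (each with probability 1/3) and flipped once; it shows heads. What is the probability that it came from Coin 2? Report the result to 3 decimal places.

Tabulate prior·likelihood by source: [1] prior 0.333333, lik 0.51, product 0.1700; [2] prior 0.333333, lik 0.69, product 0.2300; [3] prior 0.333333, lik 0.66, product 0.2200.
Normalizing constant = 0.62000; the posterior for Coin 2 is its product over the sum, 0.2300/0.62000 = 0.371.

Posterior probability ≈ 0.371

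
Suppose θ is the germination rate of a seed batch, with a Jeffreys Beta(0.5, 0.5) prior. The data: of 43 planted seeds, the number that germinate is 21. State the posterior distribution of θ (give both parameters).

The binomial likelihood is conjugate to the Beta prior: with 21 successes and 22 failures, the posterior is Beta(0.5+21, 0.5+22) = Beta(21.5, 22.5).

Posterior: Beta(21.5, 22.5)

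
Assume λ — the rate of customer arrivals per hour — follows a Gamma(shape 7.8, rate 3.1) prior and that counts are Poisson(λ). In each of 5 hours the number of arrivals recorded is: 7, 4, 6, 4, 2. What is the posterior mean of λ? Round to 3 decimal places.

Posterior mean ≈ 3.802

Total count ∑xᵢ = 23 over n = 5 hours.
Gamma is conjugate to the Poisson likelihood: posterior is Gamma(shape = 7.8+23 = 30.8, rate = 3.1+5 = 8.1).
E[λ | data] = 30.8/8.1 = 3.802.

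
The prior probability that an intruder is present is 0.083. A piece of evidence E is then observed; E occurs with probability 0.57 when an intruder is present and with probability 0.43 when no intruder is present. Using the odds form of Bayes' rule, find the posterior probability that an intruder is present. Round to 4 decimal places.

Posterior probability ≈ 0.1071

Prior odds = 0.083/(1−0.083) = 0.090513. In log-odds, ln(0.090513) = -2.4023.
Add log likelihood ratio: ln(1.3256) = 0.28185.
Posterior log-odds = -2.1204, so posterior odds = exp(-2.1204) = 0.11998. Converting, P(H|E) = 0.11998/1.1200 = 0.1071.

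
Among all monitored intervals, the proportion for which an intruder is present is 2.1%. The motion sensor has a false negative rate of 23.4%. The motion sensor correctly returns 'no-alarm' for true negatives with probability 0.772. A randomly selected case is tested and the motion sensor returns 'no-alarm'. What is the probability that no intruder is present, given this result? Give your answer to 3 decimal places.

Write H for 'an intruder is present'. Prior odds H:¬H = 0.021/0.979 = 0.021450. For the 'no-alarm' outcome, the likelihood ratio is 0.234/0.772 = 0.30311.
Posterior odds = 0.021450 × 0.30311 = 0.0065018, so P(H|E) = 0.0065018/(1+0.0065018) = 0.006. Then P(¬H|E) = 1 − 0.006 = 0.994.

P(¬H | E) ≈ 0.994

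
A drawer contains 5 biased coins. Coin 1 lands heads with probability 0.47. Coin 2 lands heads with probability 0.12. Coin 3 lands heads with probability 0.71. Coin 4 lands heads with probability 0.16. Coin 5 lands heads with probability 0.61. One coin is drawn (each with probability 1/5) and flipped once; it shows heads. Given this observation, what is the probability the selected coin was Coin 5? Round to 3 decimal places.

Tabulate prior·likelihood by source: [1] prior 0.2, lik 0.47, product 0.09400; [2] prior 0.2, lik 0.12, product 0.02400; [3] prior 0.2, lik 0.71, product 0.1420; [4] prior 0.2, lik 0.16, product 0.03200; [5] prior 0.2, lik 0.61, product 0.1220.
Normalizing constant = 0.41400; the posterior for Coin 5 is its product over the sum, 0.1220/0.41400 = 0.295.

Posterior probability ≈ 0.295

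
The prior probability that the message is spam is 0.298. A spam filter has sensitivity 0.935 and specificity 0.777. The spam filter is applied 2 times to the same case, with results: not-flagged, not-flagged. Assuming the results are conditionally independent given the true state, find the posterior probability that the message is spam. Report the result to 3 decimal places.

Posterior P(H) ≈ 0.003

With H the event that the message is spam, the joint likelihood of the observed sequence is P(data|H) = 0.065·0.065 = 0.0042250 and P(data|¬H) = 0.777·0.777 = 0.60373.
Bayes: P(H|data) = 0.298·0.0042250 / (0.298·0.0042250 + 0.702·0.60373) = 0.0012591/0.42508 = 0.0030.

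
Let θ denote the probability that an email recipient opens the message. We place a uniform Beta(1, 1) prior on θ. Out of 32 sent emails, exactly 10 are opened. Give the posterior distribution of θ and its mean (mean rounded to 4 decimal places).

Posterior: Beta(11, 23); mean ≈ 0.3235

The binomial likelihood is conjugate to the Beta prior: with 10 successes and 22 failures, the posterior is Beta(1+10, 1+22) = Beta(11, 23).
E[θ | data] = 11/(11+23) = 0.3235.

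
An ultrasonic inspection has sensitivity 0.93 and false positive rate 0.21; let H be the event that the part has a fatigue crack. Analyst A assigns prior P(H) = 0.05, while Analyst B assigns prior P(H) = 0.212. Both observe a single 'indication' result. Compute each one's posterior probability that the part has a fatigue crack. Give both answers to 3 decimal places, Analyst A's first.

Analyst A: 0.189; Analyst B: 0.544

The likelihood ratio for an 'indication' result is 0.93/0.21 = 4.4286.
Analyst A: prior odds 0.05/0.95 = 0.052632; posterior odds 0.23308; posterior probability 0.189.
Analyst B: prior odds 0.212/0.788 = 0.26904; posterior odds 1.1914; posterior probability 0.544.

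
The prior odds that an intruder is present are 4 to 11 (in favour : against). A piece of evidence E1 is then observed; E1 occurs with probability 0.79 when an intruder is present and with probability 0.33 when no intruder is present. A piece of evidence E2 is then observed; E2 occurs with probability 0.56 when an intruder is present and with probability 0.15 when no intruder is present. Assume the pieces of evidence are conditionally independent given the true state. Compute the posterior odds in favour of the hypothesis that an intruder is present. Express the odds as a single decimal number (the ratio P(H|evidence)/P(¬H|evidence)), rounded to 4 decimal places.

Prior odds = 4/11 = 0.36364.
Likelihood ratio for E1 = 0.79/0.33 = 2.3939.
Likelihood ratio for E2 = 0.56/0.15 = 3.7333.
Posterior odds = prior odds × LR₁ × LR₂ = 3.2500.

Posterior odds ≈ 3.2500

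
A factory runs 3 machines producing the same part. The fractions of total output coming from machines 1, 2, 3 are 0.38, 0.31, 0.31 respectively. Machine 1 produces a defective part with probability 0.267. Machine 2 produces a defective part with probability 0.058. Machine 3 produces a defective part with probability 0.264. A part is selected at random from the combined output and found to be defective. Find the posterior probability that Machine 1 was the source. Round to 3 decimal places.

Posterior probability ≈ 0.504

P(defective|M1) = 0.267; P(defective|M2) = 0.058; P(defective|M3) = 0.264.
Prior × likelihood for each source: 0.38·0.267=0.1015, 0.31·0.058=0.01798, 0.31·0.264=0.08184. Summing gives P(defective) = 0.20128.
P(Machine 1 | defective) = 0.1015 / 0.20128 = 0.504.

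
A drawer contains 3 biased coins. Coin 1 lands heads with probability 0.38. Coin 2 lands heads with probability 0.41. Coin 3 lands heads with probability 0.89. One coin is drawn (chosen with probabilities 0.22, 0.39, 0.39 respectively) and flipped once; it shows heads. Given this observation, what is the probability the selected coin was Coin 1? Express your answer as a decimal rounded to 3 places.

Posterior probability ≈ 0.142

P(heads|C1) = 0.38; P(heads|C2) = 0.41; P(heads|C3) = 0.89.
Prior × likelihood for each source: 0.22·0.38=0.08360, 0.39·0.41=0.1599, 0.39·0.89=0.3471. Summing gives P(heads) = 0.59060.
P(Coin 1 | heads) = 0.08360 / 0.59060 = 0.142.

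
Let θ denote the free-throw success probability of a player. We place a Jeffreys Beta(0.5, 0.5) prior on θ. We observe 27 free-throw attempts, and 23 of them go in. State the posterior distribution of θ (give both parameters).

The binomial likelihood is conjugate to the Beta prior: with 23 successes and 4 failures, the posterior is Beta(0.5+23, 0.5+4) = Beta(23.5, 4.5).

Posterior: Beta(23.5, 4.5)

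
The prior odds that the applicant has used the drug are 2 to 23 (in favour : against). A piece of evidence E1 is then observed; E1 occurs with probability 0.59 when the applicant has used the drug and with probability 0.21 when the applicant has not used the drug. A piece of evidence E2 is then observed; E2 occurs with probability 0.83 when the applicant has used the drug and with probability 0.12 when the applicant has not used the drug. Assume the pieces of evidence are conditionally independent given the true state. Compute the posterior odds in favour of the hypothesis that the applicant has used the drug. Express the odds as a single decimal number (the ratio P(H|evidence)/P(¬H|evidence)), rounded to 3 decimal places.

Posterior odds ≈ 1.690

Prior odds = 2/23 = 0.086957.
Likelihood ratio for E1 = 0.59/0.21 = 2.8095.
Likelihood ratio for E2 = 0.83/0.12 = 6.9167.
Posterior odds = prior odds × LR₁ × LR₂ = 1.6898.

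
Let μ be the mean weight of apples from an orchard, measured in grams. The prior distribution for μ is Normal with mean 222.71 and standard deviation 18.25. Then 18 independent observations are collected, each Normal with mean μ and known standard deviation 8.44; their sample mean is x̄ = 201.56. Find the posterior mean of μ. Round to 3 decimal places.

Prior precision 1/τ₀² = 1/18.25² = 0.00300244; data precision n/σ² = 18/8.44² = 0.252690.
Posterior precision = 0.00300244 + 0.252690 = 0.255692.
Posterior mean = (0.00300244·222.71 + 0.252690·201.56) / 0.255692 = 201.808.

Posterior mean ≈ 201.808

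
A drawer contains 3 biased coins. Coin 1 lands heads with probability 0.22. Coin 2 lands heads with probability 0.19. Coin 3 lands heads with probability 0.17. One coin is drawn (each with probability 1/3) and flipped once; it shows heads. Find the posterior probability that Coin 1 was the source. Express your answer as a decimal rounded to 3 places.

Posterior probability ≈ 0.379

P(heads|C1) = 0.22; P(heads|C2) = 0.19; P(heads|C3) = 0.17.
Prior × likelihood for each source: 0.333333·0.22=0.07333, 0.333333·0.19=0.06333, 0.333333·0.17=0.05667. Summing gives P(heads) = 0.19333.
P(Coin 1 | heads) = 0.07333 / 0.19333 = 0.379.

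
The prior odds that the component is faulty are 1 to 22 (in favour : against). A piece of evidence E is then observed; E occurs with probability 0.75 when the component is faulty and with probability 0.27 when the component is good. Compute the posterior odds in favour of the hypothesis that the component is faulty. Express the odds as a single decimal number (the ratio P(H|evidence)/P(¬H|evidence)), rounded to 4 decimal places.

Prior odds = 1/22 = 0.045455.
Likelihood ratio for E = 0.75/0.27 = 2.7778.
Posterior odds = prior odds × LR = 0.12626.

Posterior odds ≈ 0.1263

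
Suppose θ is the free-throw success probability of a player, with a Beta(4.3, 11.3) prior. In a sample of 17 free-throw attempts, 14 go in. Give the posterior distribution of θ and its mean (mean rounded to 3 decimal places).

The binomial likelihood is conjugate to the Beta prior: with 14 successes and 3 failures, the posterior is Beta(4.3+14, 11.3+3) = Beta(18.3, 14.3).
Posterior mean = α/(α+β) = 18.3/32.6 = 0.561.

Posterior: Beta(18.3, 14.3); mean ≈ 0.561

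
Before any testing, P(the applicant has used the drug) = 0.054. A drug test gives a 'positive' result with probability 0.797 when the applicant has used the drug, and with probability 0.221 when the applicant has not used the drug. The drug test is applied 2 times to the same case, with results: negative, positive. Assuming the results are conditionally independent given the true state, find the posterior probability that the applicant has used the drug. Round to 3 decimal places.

Let H be the event that the applicant has used the drug; start with P(H) = 0.054. P('positive'|H) = 0.797, P('positive'|¬H) = 0.221.
Update on result 1 ('negative'): P(H) ← 0.203·0.0540 / (0.203·0.0540 + 0.779·0.9460) = 0.010962/0.74790 = 0.0147.
Update on result 2 ('positive'): P(H) ← 0.797·0.0147 / (0.797·0.0147 + 0.221·0.9853) = 0.011682/0.22944 = 0.0509.

Posterior P(H) ≈ 0.051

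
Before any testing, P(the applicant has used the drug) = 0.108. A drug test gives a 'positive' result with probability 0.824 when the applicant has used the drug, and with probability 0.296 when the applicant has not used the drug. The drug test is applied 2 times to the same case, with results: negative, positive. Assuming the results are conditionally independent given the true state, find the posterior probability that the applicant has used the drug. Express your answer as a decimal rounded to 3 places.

With H the event that the applicant has used the drug, the joint likelihood of the observed sequence is P(data|H) = 0.176·0.824 = 0.14502 and P(data|¬H) = 0.704·0.296 = 0.20838.
Bayes: P(H|data) = 0.108·0.14502 / (0.108·0.14502 + 0.892·0.20838) = 0.015663/0.20154 = 0.0777.

Posterior P(H) ≈ 0.078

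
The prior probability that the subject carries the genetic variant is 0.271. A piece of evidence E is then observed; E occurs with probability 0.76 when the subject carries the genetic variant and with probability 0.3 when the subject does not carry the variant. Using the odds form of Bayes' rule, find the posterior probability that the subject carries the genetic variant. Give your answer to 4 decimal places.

Prior odds = 0.271/(1−0.271) = 0.37174.
Likelihood ratio for E = 0.76/0.3 = 2.5333.
Posterior odds = prior odds × LR = 0.94175.
Posterior probability = odds/(1+odds) = 0.94175/1.9417 = 0.4850.

Posterior probability ≈ 0.4850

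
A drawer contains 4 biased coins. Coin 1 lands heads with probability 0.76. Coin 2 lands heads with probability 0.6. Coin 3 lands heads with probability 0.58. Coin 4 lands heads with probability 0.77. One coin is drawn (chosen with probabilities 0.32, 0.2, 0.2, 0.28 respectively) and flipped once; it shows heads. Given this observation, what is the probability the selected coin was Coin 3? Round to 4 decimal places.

Posterior probability ≈ 0.1670

P(heads|C1) = 0.76; P(heads|C2) = 0.6; P(heads|C3) = 0.58; P(heads|C4) = 0.77.
Prior × likelihood for each source: 0.32·0.76=0.2432, 0.2·0.6=0.1200, 0.2·0.58=0.1160, 0.28·0.77=0.2156. Summing gives P(heads) = 0.69480.
P(Coin 3 | heads) = 0.1160 / 0.69480 = 0.1670.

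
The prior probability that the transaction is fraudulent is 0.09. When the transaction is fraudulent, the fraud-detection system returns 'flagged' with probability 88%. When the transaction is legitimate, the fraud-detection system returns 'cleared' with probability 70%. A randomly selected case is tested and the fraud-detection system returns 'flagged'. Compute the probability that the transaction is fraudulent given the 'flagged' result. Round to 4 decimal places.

Let H be the event that the transaction is fraudulent. P(H) = 0.09, so P(¬H) = 0.91. With E the 'flagged' result, P(E|H) = 0.88 and P(E|¬H) = 0.3.
P(E) = 0.88·0.09 + 0.3·0.91 = 0.079200 + 0.27300 = 0.35220.
By Bayes' theorem, P(H|E) = 0.079200 / 0.35220 = 0.2249.

P(H | E) ≈ 0.2249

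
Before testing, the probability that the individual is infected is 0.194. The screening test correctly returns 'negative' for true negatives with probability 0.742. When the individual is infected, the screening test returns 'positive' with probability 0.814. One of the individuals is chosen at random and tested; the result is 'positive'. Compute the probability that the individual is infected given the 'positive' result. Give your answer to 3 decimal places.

Write H for 'the individual is infected'. Prior odds H:¬H = 0.194/0.806 = 0.24069. For the 'positive' outcome, the likelihood ratio is 0.814/0.258 = 3.1550.
Posterior odds = 0.24069 × 3.1550 = 0.75940, so P(H|E) = 0.75940/(1+0.75940) = 0.432.

P(H | E) ≈ 0.432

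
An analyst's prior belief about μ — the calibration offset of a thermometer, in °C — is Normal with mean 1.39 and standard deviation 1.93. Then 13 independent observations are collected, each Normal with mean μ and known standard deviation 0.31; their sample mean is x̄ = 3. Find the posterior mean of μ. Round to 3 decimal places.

Posterior mean ≈ 2.997

Prior precision 1/τ₀² = 1/1.93² = 0.268464; data precision n/σ² = 13/0.31² = 135.276.
Posterior precision = 0.268464 + 135.276 = 135.544.
Posterior mean = (0.268464·1.39 + 135.276·3) / 135.544 = 2.997.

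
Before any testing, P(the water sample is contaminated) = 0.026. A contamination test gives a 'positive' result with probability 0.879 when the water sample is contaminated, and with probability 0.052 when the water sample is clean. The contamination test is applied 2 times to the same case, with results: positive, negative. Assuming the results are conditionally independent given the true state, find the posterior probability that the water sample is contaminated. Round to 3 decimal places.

Posterior P(H) ≈ 0.054

Let H be the event that the water sample is contaminated; start with P(H) = 0.026. P('positive'|H) = 0.879, P('positive'|¬H) = 0.052.
Update on result 1 ('positive'): P(H) ← 0.879·0.0260 / (0.879·0.0260 + 0.052·0.9740) = 0.022854/0.073502 = 0.3109.
Update on result 2 ('negative'): P(H) ← 0.121·0.3109 / (0.121·0.3109 + 0.948·0.6891) = 0.037623/0.69086 = 0.0545.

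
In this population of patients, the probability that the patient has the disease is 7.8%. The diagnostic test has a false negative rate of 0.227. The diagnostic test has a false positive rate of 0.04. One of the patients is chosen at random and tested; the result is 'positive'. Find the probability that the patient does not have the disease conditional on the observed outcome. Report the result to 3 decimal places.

P(¬H | E) ≈ 0.380

Let H be the event that the patient has the disease. P(H) = 0.078, so P(¬H) = 0.922. With E the 'positive' result, P(E|H) = 0.773 and P(E|¬H) = 0.04.
P(E) = 0.773·0.078 + 0.04·0.922 = 0.060294 + 0.036880 = 0.097174.
By Bayes' theorem, P(H|E) = 0.060294 / 0.097174 = 0.620. Hence P(¬H|E) = 1 − 0.620 = 0.380.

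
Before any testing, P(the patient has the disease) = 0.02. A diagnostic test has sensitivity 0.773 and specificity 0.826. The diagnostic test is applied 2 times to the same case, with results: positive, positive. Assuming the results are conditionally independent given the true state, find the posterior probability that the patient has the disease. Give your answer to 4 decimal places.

Let H be the event that the patient has the disease; start with P(H) = 0.02. P('positive'|H) = 0.773, P('positive'|¬H) = 0.174.
Update on result 1 ('positive'): P(H) ← 0.773·0.0200 / (0.773·0.0200 + 0.174·0.9800) = 0.015460/0.18598 = 0.0831.
Update on result 2 ('positive'): P(H) ← 0.773·0.0831 / (0.773·0.0831 + 0.174·0.9169) = 0.064257/0.22379 = 0.2871.

Posterior P(H) ≈ 0.2871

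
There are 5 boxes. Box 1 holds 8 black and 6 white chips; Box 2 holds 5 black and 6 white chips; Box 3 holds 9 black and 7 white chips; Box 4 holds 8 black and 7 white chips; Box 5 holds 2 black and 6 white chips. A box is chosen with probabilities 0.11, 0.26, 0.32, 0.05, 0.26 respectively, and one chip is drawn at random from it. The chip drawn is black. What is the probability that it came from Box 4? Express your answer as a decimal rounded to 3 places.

Posterior probability ≈ 0.059

Tabulate prior·likelihood by source: [1] prior 0.11, lik 0.5714, product 0.06286; [2] prior 0.26, lik 0.4545, product 0.1182; [3] prior 0.32, lik 0.5625, product 0.1800; [4] prior 0.05, lik 0.5333, product 0.02667; [5] prior 0.26, lik 0.25, product 0.06500.
Normalizing constant = 0.45271; the posterior for Box 4 is its product over the sum, 0.02667/0.45271 = 0.059.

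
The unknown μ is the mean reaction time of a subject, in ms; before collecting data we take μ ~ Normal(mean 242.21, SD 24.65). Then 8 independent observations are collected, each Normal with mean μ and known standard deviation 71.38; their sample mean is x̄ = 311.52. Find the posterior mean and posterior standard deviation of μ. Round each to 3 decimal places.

Posterior mean ≈ 276.050; posterior SD ≈ 17.634

With known σ, the Normal prior is conjugate. Weight on the data is w = (n/σ²)/(n/σ² + 1/τ₀²) = 0.00157013/(0.00157013+0.00164576) = 0.48824.
Posterior mean = w·x̄ + (1−w)·μ₀ = 0.48824·311.52 + 0.51176·242.21 = 276.050. Posterior variance = 1/(0.00157013+0.00164576) = 310.956, so SD = 17.634.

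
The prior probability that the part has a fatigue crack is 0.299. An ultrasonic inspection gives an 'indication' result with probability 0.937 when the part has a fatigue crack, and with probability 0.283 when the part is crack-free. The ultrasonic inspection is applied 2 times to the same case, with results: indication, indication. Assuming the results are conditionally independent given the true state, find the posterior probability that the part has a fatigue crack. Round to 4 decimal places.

Posterior P(H) ≈ 0.8238

Let H be the event that the part has a fatigue crack; start with P(H) = 0.299. P('indication'|H) = 0.937, P('indication'|¬H) = 0.283.
Update on result 1 ('indication'): P(H) ← 0.937·0.2990 / (0.937·0.2990 + 0.283·0.7010) = 0.28016/0.47855 = 0.5854.
Update on result 2 ('indication'): P(H) ← 0.937·0.5854 / (0.937·0.5854 + 0.283·0.4146) = 0.54856/0.66588 = 0.8238.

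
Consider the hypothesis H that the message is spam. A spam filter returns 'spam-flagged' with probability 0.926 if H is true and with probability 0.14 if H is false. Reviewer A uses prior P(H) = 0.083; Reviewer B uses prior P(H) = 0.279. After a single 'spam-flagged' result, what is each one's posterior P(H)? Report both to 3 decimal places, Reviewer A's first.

The likelihood ratio for a 'spam-flagged' result is 0.926/0.14 = 6.6143.
Reviewer A: prior odds 0.083/0.917 = 0.090513; posterior odds 0.59868; posterior probability 0.374.
Reviewer B: prior odds 0.279/0.721 = 0.38696; posterior odds 2.5595; posterior probability 0.719.

Reviewer A: 0.374; Reviewer B: 0.719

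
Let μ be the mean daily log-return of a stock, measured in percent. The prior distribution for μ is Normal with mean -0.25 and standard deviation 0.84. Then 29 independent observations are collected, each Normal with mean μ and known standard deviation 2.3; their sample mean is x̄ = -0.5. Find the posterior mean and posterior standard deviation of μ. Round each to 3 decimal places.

Prior precision 1/τ₀² = 1/0.84² = 1.41723; data precision n/σ² = 29/2.3² = 5.48204.
Posterior precision = 1.41723 + 5.48204 = 6.89928, giving posterior SD = 1/√6.89928 = 0.381.
Posterior mean = (1.41723·-0.25 + 5.48204·-0.5) / 6.89928 = -0.449.

Posterior mean ≈ -0.449; posterior SD ≈ 0.381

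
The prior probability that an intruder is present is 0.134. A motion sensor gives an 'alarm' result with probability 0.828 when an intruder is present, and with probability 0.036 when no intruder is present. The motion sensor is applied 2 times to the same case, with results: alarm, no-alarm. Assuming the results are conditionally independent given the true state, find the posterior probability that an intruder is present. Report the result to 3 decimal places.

Let H be the event that an intruder is present; start with P(H) = 0.134. P('alarm'|H) = 0.828, P('alarm'|¬H) = 0.036.
Update on result 1 ('alarm'): P(H) ← 0.828·0.1340 / (0.828·0.1340 + 0.036·0.8660) = 0.11095/0.14213 = 0.7806.
Update on result 2 ('no-alarm'): P(H) ← 0.172·0.7806 / (0.172·0.7806 + 0.964·0.2194) = 0.13427/0.34573 = 0.3884.

Posterior P(H) ≈ 0.388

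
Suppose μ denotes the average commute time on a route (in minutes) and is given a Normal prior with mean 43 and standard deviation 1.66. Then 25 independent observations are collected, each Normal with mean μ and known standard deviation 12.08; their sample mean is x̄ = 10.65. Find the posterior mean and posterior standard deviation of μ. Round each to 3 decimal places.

With known σ, the Normal prior is conjugate. Weight on the data is w = (n/σ²)/(n/σ² + 1/τ₀²) = 0.171319/(0.171319+0.362897) = 0.32069.
Posterior mean = w·x̄ + (1−w)·μ₀ = 0.32069·10.65 + 0.67931·43 = 32.626. Posterior variance = 1/(0.171319+0.362897) = 1.87190, so SD = 1.368.

Posterior mean ≈ 32.626; posterior SD ≈ 1.368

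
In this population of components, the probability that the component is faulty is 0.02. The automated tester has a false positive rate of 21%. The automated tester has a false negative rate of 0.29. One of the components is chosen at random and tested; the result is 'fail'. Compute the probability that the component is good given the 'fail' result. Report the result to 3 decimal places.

Let H be the event that the component is faulty. P(H) = 0.02, so P(¬H) = 0.98. With E the 'fail' result, P(E|H) = 0.71 and P(E|¬H) = 0.21.
P(E) = 0.71·0.02 + 0.21·0.98 = 0.014200 + 0.20580 = 0.22000.
By Bayes' theorem, P(H|E) = 0.014200 / 0.22000 = 0.065. Hence P(¬H|E) = 1 − 0.065 = 0.935.

P(¬H | E) ≈ 0.935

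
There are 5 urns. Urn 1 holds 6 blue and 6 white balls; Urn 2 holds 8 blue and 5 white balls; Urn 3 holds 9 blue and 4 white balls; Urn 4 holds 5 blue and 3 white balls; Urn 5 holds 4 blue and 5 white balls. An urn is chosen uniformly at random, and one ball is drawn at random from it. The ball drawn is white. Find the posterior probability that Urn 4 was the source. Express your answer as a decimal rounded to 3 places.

Posterior probability ≈ 0.177

P(white|Urn 1) = 0.5; P(white|Urn 2) = 0.3846; P(white|Urn 3) = 0.3077; P(white|Urn 4) = 0.375; P(white|Urn 5) = 0.5556.
Prior × likelihood for each source: 0.2·0.5=0.1000, 0.2·0.3846=0.07692, 0.2·0.3077=0.06154, 0.2·0.375=0.07500, 0.2·0.5556=0.1111. Summing gives P(white) = 0.42457.
P(Urn 4 | white) = 0.07500 / 0.42457 = 0.177.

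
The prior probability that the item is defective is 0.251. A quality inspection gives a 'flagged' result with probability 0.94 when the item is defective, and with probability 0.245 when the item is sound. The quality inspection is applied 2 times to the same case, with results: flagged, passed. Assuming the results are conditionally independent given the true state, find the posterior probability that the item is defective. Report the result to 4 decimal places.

Posterior P(H) ≈ 0.0927

With H the event that the item is defective, the joint likelihood of the observed sequence is P(data|H) = 0.94·0.06 = 0.056400 and P(data|¬H) = 0.245·0.755 = 0.18498.
Bayes: P(H|data) = 0.251·0.056400 / (0.251·0.056400 + 0.749·0.18498) = 0.014156/0.15270 = 0.0927.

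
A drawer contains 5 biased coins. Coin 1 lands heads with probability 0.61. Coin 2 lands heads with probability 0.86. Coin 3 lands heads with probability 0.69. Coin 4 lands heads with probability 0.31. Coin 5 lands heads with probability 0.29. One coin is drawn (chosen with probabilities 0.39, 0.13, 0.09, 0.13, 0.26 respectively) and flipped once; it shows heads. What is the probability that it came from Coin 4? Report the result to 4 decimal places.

P(heads|C1) = 0.61; P(heads|C2) = 0.86; P(heads|C3) = 0.69; P(heads|C4) = 0.31; P(heads|C5) = 0.29.
Prior × likelihood for each source: 0.39·0.61=0.2379, 0.13·0.86=0.1118, 0.09·0.69=0.06210, 0.13·0.31=0.04030, 0.26·0.29=0.07540. Summing gives P(heads) = 0.52750.
P(Coin 4 | heads) = 0.04030 / 0.52750 = 0.0764.

Posterior probability ≈ 0.0764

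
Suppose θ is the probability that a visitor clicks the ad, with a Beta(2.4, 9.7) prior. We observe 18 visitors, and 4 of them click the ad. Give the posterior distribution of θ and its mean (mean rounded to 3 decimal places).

The binomial likelihood is conjugate to the Beta prior: with 4 successes and 14 failures, the posterior is Beta(2.4+4, 9.7+14) = Beta(6.4, 23.7).
Posterior mean = α/(α+β) = 6.4/30.1 = 0.213.

Posterior: Beta(6.4, 23.7); mean ≈ 0.213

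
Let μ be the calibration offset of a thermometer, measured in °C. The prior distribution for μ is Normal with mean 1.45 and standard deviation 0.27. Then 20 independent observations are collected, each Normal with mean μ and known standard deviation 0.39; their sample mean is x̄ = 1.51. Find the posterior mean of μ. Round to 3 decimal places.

Posterior mean ≈ 1.504

With known σ, the Normal prior is conjugate. Weight on the data is w = (n/σ²)/(n/σ² + 1/τ₀²) = 131.492/(131.492+13.7174) = 0.90553.
Posterior mean = w·x̄ + (1−w)·μ₀ = 0.90553·1.51 + 0.094466·1.45 = 1.504.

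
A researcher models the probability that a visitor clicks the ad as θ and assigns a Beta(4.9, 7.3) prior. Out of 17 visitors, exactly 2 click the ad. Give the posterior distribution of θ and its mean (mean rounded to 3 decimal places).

Posterior: Beta(6.9, 22.3); mean ≈ 0.236

The binomial likelihood is conjugate to the Beta prior: with 2 successes and 15 failures, the posterior is Beta(4.9+2, 7.3+15) = Beta(6.9, 22.3).
Posterior mean = α/(α+β) = 6.9/29.2 = 0.236.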